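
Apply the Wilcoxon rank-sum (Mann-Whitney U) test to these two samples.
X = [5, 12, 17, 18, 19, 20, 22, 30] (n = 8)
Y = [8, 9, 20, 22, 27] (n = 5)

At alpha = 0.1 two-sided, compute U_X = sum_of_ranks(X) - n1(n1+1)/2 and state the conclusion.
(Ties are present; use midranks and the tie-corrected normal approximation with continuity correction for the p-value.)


Step 1: Combine and sort all 13 observations; assign midranks.
sorted (value, group): (5,X), (8,Y), (9,Y), (12,X), (17,X), (18,X), (19,X), (20,X), (20,Y), (22,X), (22,Y), (27,Y), (30,X)
ranks: 5->1, 8->2, 9->3, 12->4, 17->5, 18->6, 19->7, 20->8.5, 20->8.5, 22->10.5, 22->10.5, 27->12, 30->13
Step 2: Rank sum for X: R1 = 1 + 4 + 5 + 6 + 7 + 8.5 + 10.5 + 13 = 55.
Step 3: U_X = R1 - n1(n1+1)/2 = 55 - 8*9/2 = 55 - 36 = 19.
       U_Y = n1*n2 - U_X = 40 - 19 = 21.
Step 4: Ties are present, so use the tie-corrected normal approximation (with continuity correction) for the p-value.
Step 5: p-value = 0.941492; compare to alpha = 0.1. fail to reject H0.

U_X = 19, p = 0.941492, fail to reject H0 at alpha = 0.1.


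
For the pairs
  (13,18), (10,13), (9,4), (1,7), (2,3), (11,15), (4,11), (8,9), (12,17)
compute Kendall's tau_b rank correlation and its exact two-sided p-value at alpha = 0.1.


Step 1: Enumerate the 36 unordered pairs (i,j) with i<j and classify each by sign(x_j-x_i) * sign(y_j-y_i).
  (1,2):dx=-3,dy=-5->C; (1,3):dx=-4,dy=-14->C; (1,4):dx=-12,dy=-11->C; (1,5):dx=-11,dy=-15->C
  (1,6):dx=-2,dy=-3->C; (1,7):dx=-9,dy=-7->C; (1,8):dx=-5,dy=-9->C; (1,9):dx=-1,dy=-1->C
  (2,3):dx=-1,dy=-9->C; (2,4):dx=-9,dy=-6->C; (2,5):dx=-8,dy=-10->C; (2,6):dx=+1,dy=+2->C
  (2,7):dx=-6,dy=-2->C; (2,8):dx=-2,dy=-4->C; (2,9):dx=+2,dy=+4->C; (3,4):dx=-8,dy=+3->D
  (3,5):dx=-7,dy=-1->C; (3,6):dx=+2,dy=+11->C; (3,7):dx=-5,dy=+7->D; (3,8):dx=-1,dy=+5->D
  (3,9):dx=+3,dy=+13->C; (4,5):dx=+1,dy=-4->D; (4,6):dx=+10,dy=+8->C; (4,7):dx=+3,dy=+4->C
  (4,8):dx=+7,dy=+2->C; (4,9):dx=+11,dy=+10->C; (5,6):dx=+9,dy=+12->C; (5,7):dx=+2,dy=+8->C
  (5,8):dx=+6,dy=+6->C; (5,9):dx=+10,dy=+14->C; (6,7):dx=-7,dy=-4->C; (6,8):dx=-3,dy=-6->C
  (6,9):dx=+1,dy=+2->C; (7,8):dx=+4,dy=-2->D; (7,9):dx=+8,dy=+6->C; (8,9):dx=+4,dy=+8->C
Step 2: C = 31, D = 5, total pairs = 36.
Step 3: tau = (C - D)/(n(n-1)/2) = (31 - 5)/36 = 0.722222.
Step 4: Exact two-sided p-value (enumerate n! = 362880 permutations of y under H0): p = 0.005886.
Step 5: alpha = 0.1. reject H0.

tau_b = 0.7222 (C=31, D=5), p = 0.005886, reject H0.


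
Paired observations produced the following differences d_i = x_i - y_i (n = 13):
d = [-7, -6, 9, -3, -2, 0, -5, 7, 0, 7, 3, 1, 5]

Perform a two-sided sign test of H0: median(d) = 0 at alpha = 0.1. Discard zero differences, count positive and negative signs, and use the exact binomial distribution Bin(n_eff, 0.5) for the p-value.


Step 1: Discard zero differences. Original n = 13; n_eff = number of nonzero differences = 11.
Nonzero differences (with sign): -7, -6, +9, -3, -2, -5, +7, +7, +3, +1, +5
Step 2: Count signs: positive = 6, negative = 5.
Step 3: Under H0: P(positive) = 0.5, so the number of positives S ~ Bin(11, 0.5).
Step 4: Two-sided exact p-value = sum of Bin(11,0.5) probabilities at or below the observed probability = 1.000000.
Step 5: alpha = 0.1. fail to reject H0.

n_eff = 11, pos = 6, neg = 5, p = 1.000000, fail to reject H0.


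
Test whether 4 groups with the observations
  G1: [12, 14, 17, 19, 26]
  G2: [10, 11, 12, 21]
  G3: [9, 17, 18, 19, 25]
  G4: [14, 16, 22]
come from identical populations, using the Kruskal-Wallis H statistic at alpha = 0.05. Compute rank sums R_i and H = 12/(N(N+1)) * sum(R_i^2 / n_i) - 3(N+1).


Step 1: Combine all N = 17 observations and assign midranks.
sorted (value, group, rank): (9,G3,1), (10,G2,2), (11,G2,3), (12,G1,4.5), (12,G2,4.5), (14,G1,6.5), (14,G4,6.5), (16,G4,8), (17,G1,9.5), (17,G3,9.5), (18,G3,11), (19,G1,12.5), (19,G3,12.5), (21,G2,14), (22,G4,15), (25,G3,16), (26,G1,17)
Step 2: Sum ranks within each group.
R_1 = 50 (n_1 = 5)
R_2 = 23.5 (n_2 = 4)
R_3 = 50 (n_3 = 5)
R_4 = 29.5 (n_4 = 3)
Step 3: H = 12/(N(N+1)) * sum(R_i^2/n_i) - 3(N+1)
     = 12/(17*18) * (50^2/5 + 23.5^2/4 + 50^2/5 + 29.5^2/3) - 3*18
     = 0.039216 * 1428.15 - 54
     = 2.005719.
Step 4: Ties present; correction factor C = 1 - 24/(17^3 - 17) = 0.995098. Corrected H = 2.005719 / 0.995098 = 2.015599.
Step 5: Under H0, H ~ chi^2(3); p-value = 0.569175.
Step 6: alpha = 0.05. fail to reject H0.

H = 2.0156, df = 3, p = 0.569175, fail to reject H0.


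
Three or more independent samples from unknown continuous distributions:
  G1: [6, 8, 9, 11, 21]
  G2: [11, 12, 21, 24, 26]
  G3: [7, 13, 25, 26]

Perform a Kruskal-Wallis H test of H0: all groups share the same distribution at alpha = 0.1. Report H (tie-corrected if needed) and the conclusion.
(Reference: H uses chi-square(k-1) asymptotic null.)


Step 1: Combine all N = 14 observations and assign midranks.
sorted (value, group, rank): (6,G1,1), (7,G3,2), (8,G1,3), (9,G1,4), (11,G1,5.5), (11,G2,5.5), (12,G2,7), (13,G3,8), (21,G1,9.5), (21,G2,9.5), (24,G2,11), (25,G3,12), (26,G2,13.5), (26,G3,13.5)
Step 2: Sum ranks within each group.
R_1 = 23 (n_1 = 5)
R_2 = 46.5 (n_2 = 5)
R_3 = 35.5 (n_3 = 4)
Step 3: H = 12/(N(N+1)) * sum(R_i^2/n_i) - 3(N+1)
     = 12/(14*15) * (23^2/5 + 46.5^2/5 + 35.5^2/4) - 3*15
     = 0.057143 * 853.312 - 45
     = 3.760714.
Step 4: Ties present; correction factor C = 1 - 18/(14^3 - 14) = 0.993407. Corrected H = 3.760714 / 0.993407 = 3.785675.
Step 5: Under H0, H ~ chi^2(2); p-value = 0.150644.
Step 6: alpha = 0.1. fail to reject H0.

H = 3.7857, df = 2, p = 0.150644, fail to reject H0.


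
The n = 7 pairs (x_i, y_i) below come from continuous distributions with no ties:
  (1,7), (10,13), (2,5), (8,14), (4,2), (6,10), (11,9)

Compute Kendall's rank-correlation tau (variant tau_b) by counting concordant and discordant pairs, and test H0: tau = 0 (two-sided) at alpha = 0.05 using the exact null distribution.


Step 1: Enumerate the 21 unordered pairs (i,j) with i<j and classify each by sign(x_j-x_i) * sign(y_j-y_i).
  (1,2):dx=+9,dy=+6->C; (1,3):dx=+1,dy=-2->D; (1,4):dx=+7,dy=+7->C; (1,5):dx=+3,dy=-5->D
  (1,6):dx=+5,dy=+3->C; (1,7):dx=+10,dy=+2->C; (2,3):dx=-8,dy=-8->C; (2,4):dx=-2,dy=+1->D
  (2,5):dx=-6,dy=-11->C; (2,6):dx=-4,dy=-3->C; (2,7):dx=+1,dy=-4->D; (3,4):dx=+6,dy=+9->C
  (3,5):dx=+2,dy=-3->D; (3,6):dx=+4,dy=+5->C; (3,7):dx=+9,dy=+4->C; (4,5):dx=-4,dy=-12->C
  (4,6):dx=-2,dy=-4->C; (4,7):dx=+3,dy=-5->D; (5,6):dx=+2,dy=+8->C; (5,7):dx=+7,dy=+7->C
  (6,7):dx=+5,dy=-1->D
Step 2: C = 14, D = 7, total pairs = 21.
Step 3: tau = (C - D)/(n(n-1)/2) = (14 - 7)/21 = 0.333333.
Step 4: Exact two-sided p-value (enumerate n! = 5040 permutations of y under H0): p = 0.381349.
Step 5: alpha = 0.05. fail to reject H0.

tau_b = 0.3333 (C=14, D=7), p = 0.381349, fail to reject H0.


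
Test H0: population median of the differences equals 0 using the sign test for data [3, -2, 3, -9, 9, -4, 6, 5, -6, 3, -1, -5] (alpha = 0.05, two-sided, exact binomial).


Step 1: Discard zero differences. Original n = 12; n_eff = number of nonzero differences = 12.
Nonzero differences (with sign): +3, -2, +3, -9, +9, -4, +6, +5, -6, +3, -1, -5
Step 2: Count signs: positive = 6, negative = 6.
Step 3: Under H0: P(positive) = 0.5, so the number of positives S ~ Bin(12, 0.5).
Step 4: Two-sided exact p-value = sum of Bin(12,0.5) probabilities at or below the observed probability = 1.000000.
Step 5: alpha = 0.05. fail to reject H0.

n_eff = 12, pos = 6, neg = 6, p = 1.000000, fail to reject H0.


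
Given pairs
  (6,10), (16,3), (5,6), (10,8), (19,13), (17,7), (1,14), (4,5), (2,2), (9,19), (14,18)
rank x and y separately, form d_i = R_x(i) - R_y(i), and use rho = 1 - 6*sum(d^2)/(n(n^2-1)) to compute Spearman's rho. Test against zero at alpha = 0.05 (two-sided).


Step 1: Rank x and y separately (midranks; no ties here).
rank(x): 6->5, 16->9, 5->4, 10->7, 19->11, 17->10, 1->1, 4->3, 2->2, 9->6, 14->8
rank(y): 10->7, 3->2, 6->4, 8->6, 13->8, 7->5, 14->9, 5->3, 2->1, 19->11, 18->10
Step 2: d_i = R_x(i) - R_y(i); compute d_i^2.
  (5-7)^2=4, (9-2)^2=49, (4-4)^2=0, (7-6)^2=1, (11-8)^2=9, (10-5)^2=25, (1-9)^2=64, (3-3)^2=0, (2-1)^2=1, (6-11)^2=25, (8-10)^2=4
sum(d^2) = 182.
Step 3: rho = 1 - 6*182 / (11*(11^2 - 1)) = 1 - 1092/1320 = 0.172727.
Step 4: Under H0, t = rho * sqrt((n-2)/(1-rho^2)) = 0.5261 ~ t(9).
Step 5: Two-sided p-value from the t-distribution with 9 df = 0.611542.
Step 6: alpha = 0.05. fail to reject H0.

rho = 0.1727, p = 0.611542, fail to reject H0 at alpha = 0.05.


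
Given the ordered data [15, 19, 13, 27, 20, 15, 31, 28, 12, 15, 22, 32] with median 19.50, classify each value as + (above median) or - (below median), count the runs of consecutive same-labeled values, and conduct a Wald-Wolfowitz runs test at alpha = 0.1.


Step 1: Compute median = 19.50; label A = above, B = below.
Labels in order: BBBAABAABBAA  (n_A = 6, n_B = 6)
Step 2: Count runs R = 6.
Step 3: Under H0 (random ordering), E[R] = 2*n_A*n_B/(n_A+n_B) + 1 = 2*6*6/12 + 1 = 7.0000.
        Var[R] = 2*n_A*n_B*(2*n_A*n_B - n_A - n_B) / ((n_A+n_B)^2 * (n_A+n_B-1)) = 4320/1584 = 2.7273.
        SD[R] = 1.6514.
Step 4: Continuity-corrected z = (R + 0.5 - E[R]) / SD[R] = (6 + 0.5 - 7.0000) / 1.6514 = -0.3028.
Step 5: Two-sided p-value via normal approximation = 2*(1 - Phi(|z|)) = 0.762069.
Step 6: alpha = 0.1. fail to reject H0.

R = 6, z = -0.3028, p = 0.762069, fail to reject H0.


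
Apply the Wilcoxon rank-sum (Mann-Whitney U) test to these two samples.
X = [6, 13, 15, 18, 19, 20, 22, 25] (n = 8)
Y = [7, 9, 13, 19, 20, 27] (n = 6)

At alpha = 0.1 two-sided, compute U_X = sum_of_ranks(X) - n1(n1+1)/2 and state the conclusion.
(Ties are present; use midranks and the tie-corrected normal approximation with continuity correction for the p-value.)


Step 1: Combine and sort all 14 observations; assign midranks.
sorted (value, group): (6,X), (7,Y), (9,Y), (13,X), (13,Y), (15,X), (18,X), (19,X), (19,Y), (20,X), (20,Y), (22,X), (25,X), (27,Y)
ranks: 6->1, 7->2, 9->3, 13->4.5, 13->4.5, 15->6, 18->7, 19->8.5, 19->8.5, 20->10.5, 20->10.5, 22->12, 25->13, 27->14
Step 2: Rank sum for X: R1 = 1 + 4.5 + 6 + 7 + 8.5 + 10.5 + 12 + 13 = 62.5.
Step 3: U_X = R1 - n1(n1+1)/2 = 62.5 - 8*9/2 = 62.5 - 36 = 26.5.
       U_Y = n1*n2 - U_X = 48 - 26.5 = 21.5.
Step 4: Ties are present, so use the tie-corrected normal approximation (with continuity correction) for the p-value.
Step 5: p-value = 0.795593; compare to alpha = 0.1. fail to reject H0.

U_X = 26.5, p = 0.795593, fail to reject H0 at alpha = 0.1.


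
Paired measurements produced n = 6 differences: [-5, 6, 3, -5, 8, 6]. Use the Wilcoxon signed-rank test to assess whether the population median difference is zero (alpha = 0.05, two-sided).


Step 1: Drop any zero differences (none here) and take |d_i|.
|d| = [5, 6, 3, 5, 8, 6]
Step 2: Midrank |d_i| (ties get averaged ranks).
ranks: |5|->2.5, |6|->4.5, |3|->1, |5|->2.5, |8|->6, |6|->4.5
Step 3: Attach original signs; sum ranks with positive sign and with negative sign.
W+ = 4.5 + 1 + 6 + 4.5 = 16
W- = 2.5 + 2.5 = 5
(Check: W+ + W- = 21 should equal n(n+1)/2 = 21.)
Step 4: Test statistic W = min(W+, W-) = 5.
Step 5: Ties in |d|, so use the tie-corrected normal approximation.
        E[W] = n(n+1)/4 = 6*7/4 = 10.5.
        Tie groups: |d|=5 (t=2), |d|=6 (t=2); sum(t^3 - t) = 12.
        Var[W] = n(n+1)(2n+1)/24 - sum(t^3-t)/48 = 546/24 - 12/48 = 22.5.
        z = (W - E[W]) / sqrt(Var[W]) = (5 - 10.5) / 4.7434 = -1.1595.
        Two-sided p = 2*Phi(z) = 0.246252.
Step 6: alpha = 0.05. fail to reject H0.

W+ = 16, W- = 5, W = min = 5, p = 0.246252, fail to reject H0.


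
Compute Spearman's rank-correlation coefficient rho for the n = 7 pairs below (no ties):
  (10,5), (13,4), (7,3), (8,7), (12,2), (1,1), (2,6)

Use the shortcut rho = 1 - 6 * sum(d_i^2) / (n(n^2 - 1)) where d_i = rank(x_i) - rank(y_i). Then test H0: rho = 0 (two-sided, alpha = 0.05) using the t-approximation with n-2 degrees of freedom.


Step 1: Rank x and y separately (midranks; no ties here).
rank(x): 10->5, 13->7, 7->3, 8->4, 12->6, 1->1, 2->2
rank(y): 5->5, 4->4, 3->3, 7->7, 2->2, 1->1, 6->6
Step 2: d_i = R_x(i) - R_y(i); compute d_i^2.
  (5-5)^2=0, (7-4)^2=9, (3-3)^2=0, (4-7)^2=9, (6-2)^2=16, (1-1)^2=0, (2-6)^2=16
sum(d^2) = 50.
Step 3: rho = 1 - 6*50 / (7*(7^2 - 1)) = 1 - 300/336 = 0.107143.
Step 4: Under H0, t = rho * sqrt((n-2)/(1-rho^2)) = 0.2410 ~ t(5).
Step 5: Two-sided p-value from the t-distribution with 5 df = 0.819151.
Step 6: alpha = 0.05. fail to reject H0.

rho = 0.1071, p = 0.819151, fail to reject H0 at alpha = 0.05.


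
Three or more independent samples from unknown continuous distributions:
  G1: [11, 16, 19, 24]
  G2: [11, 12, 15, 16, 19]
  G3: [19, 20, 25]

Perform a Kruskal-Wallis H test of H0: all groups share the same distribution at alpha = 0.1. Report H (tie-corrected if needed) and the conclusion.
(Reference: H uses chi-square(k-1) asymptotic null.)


Step 1: Combine all N = 12 observations and assign midranks.
sorted (value, group, rank): (11,G1,1.5), (11,G2,1.5), (12,G2,3), (15,G2,4), (16,G1,5.5), (16,G2,5.5), (19,G1,8), (19,G2,8), (19,G3,8), (20,G3,10), (24,G1,11), (25,G3,12)
Step 2: Sum ranks within each group.
R_1 = 26 (n_1 = 4)
R_2 = 22 (n_2 = 5)
R_3 = 30 (n_3 = 3)
Step 3: H = 12/(N(N+1)) * sum(R_i^2/n_i) - 3(N+1)
     = 12/(12*13) * (26^2/4 + 22^2/5 + 30^2/3) - 3*13
     = 0.076923 * 565.8 - 39
     = 4.523077.
Step 4: Ties present; correction factor C = 1 - 36/(12^3 - 12) = 0.979021. Corrected H = 4.523077 / 0.979021 = 4.620000.
Step 5: Under H0, H ~ chi^2(2); p-value = 0.099261.
Step 6: alpha = 0.1. reject H0.

H = 4.6200, df = 2, p = 0.099261, reject H0.


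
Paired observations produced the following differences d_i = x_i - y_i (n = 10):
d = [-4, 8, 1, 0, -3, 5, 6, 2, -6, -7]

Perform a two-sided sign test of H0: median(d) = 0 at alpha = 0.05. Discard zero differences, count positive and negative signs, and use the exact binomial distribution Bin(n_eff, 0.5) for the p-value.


Step 1: Discard zero differences. Original n = 10; n_eff = number of nonzero differences = 9.
Nonzero differences (with sign): -4, +8, +1, -3, +5, +6, +2, -6, -7
Step 2: Count signs: positive = 5, negative = 4.
Step 3: Under H0: P(positive) = 0.5, so the number of positives S ~ Bin(9, 0.5).
Step 4: Two-sided exact p-value = sum of Bin(9,0.5) probabilities at or below the observed probability = 1.000000.
Step 5: alpha = 0.05. fail to reject H0.

n_eff = 9, pos = 5, neg = 4, p = 1.000000, fail to reject H0.


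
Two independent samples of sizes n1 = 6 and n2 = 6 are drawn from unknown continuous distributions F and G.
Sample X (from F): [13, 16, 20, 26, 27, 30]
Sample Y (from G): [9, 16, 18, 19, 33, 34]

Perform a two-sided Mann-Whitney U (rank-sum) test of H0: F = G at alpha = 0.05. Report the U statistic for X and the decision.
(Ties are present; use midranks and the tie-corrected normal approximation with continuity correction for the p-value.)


Step 1: Combine and sort all 12 observations; assign midranks.
sorted (value, group): (9,Y), (13,X), (16,X), (16,Y), (18,Y), (19,Y), (20,X), (26,X), (27,X), (30,X), (33,Y), (34,Y)
ranks: 9->1, 13->2, 16->3.5, 16->3.5, 18->5, 19->6, 20->7, 26->8, 27->9, 30->10, 33->11, 34->12
Step 2: Rank sum for X: R1 = 2 + 3.5 + 7 + 8 + 9 + 10 = 39.5.
Step 3: U_X = R1 - n1(n1+1)/2 = 39.5 - 6*7/2 = 39.5 - 21 = 18.5.
       U_Y = n1*n2 - U_X = 36 - 18.5 = 17.5.
Step 4: Ties are present, so use the tie-corrected normal approximation (with continuity correction) for the p-value.
Step 5: p-value = 1.000000; compare to alpha = 0.05. fail to reject H0.

U_X = 18.5, p = 1.000000, fail to reject H0 at alpha = 0.05.


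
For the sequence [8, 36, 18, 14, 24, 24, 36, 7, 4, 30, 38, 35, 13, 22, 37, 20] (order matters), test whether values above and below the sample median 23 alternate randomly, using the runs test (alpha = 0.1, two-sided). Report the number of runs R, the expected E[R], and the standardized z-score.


Step 1: Compute median = 23; label A = above, B = below.
Labels in order: BABBAAABBAAABBAB  (n_A = 8, n_B = 8)
Step 2: Count runs R = 9.
Step 3: Under H0 (random ordering), E[R] = 2*n_A*n_B/(n_A+n_B) + 1 = 2*8*8/16 + 1 = 9.0000.
        Var[R] = 2*n_A*n_B*(2*n_A*n_B - n_A - n_B) / ((n_A+n_B)^2 * (n_A+n_B-1)) = 14336/3840 = 3.7333.
        SD[R] = 1.9322.
Step 4: R = E[R], so z = 0 with no continuity correction.
Step 5: Two-sided p-value via normal approximation = 2*(1 - Phi(|z|)) = 1.000000.
Step 6: alpha = 0.1. fail to reject H0.

R = 9, z = 0.0000, p = 1.000000, fail to reject H0.


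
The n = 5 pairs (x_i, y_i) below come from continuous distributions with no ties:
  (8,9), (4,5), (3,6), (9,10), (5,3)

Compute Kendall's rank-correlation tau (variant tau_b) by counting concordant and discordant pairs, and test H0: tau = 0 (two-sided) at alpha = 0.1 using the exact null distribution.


Step 1: Enumerate the 10 unordered pairs (i,j) with i<j and classify each by sign(x_j-x_i) * sign(y_j-y_i).
  (1,2):dx=-4,dy=-4->C; (1,3):dx=-5,dy=-3->C; (1,4):dx=+1,dy=+1->C; (1,5):dx=-3,dy=-6->C
  (2,3):dx=-1,dy=+1->D; (2,4):dx=+5,dy=+5->C; (2,5):dx=+1,dy=-2->D; (3,4):dx=+6,dy=+4->C
  (3,5):dx=+2,dy=-3->D; (4,5):dx=-4,dy=-7->C
Step 2: C = 7, D = 3, total pairs = 10.
Step 3: tau = (C - D)/(n(n-1)/2) = (7 - 3)/10 = 0.400000.
Step 4: Exact two-sided p-value (enumerate n! = 120 permutations of y under H0): p = 0.483333.
Step 5: alpha = 0.1. fail to reject H0.

tau_b = 0.4000 (C=7, D=3), p = 0.483333, fail to reject H0.


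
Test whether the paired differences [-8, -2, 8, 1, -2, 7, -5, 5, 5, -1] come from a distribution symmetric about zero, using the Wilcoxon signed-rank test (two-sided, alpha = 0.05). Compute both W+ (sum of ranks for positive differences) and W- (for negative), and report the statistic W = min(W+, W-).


Step 1: Drop any zero differences (none here) and take |d_i|.
|d| = [8, 2, 8, 1, 2, 7, 5, 5, 5, 1]
Step 2: Midrank |d_i| (ties get averaged ranks).
ranks: |8|->9.5, |2|->3.5, |8|->9.5, |1|->1.5, |2|->3.5, |7|->8, |5|->6, |5|->6, |5|->6, |1|->1.5
Step 3: Attach original signs; sum ranks with positive sign and with negative sign.
W+ = 9.5 + 1.5 + 8 + 6 + 6 = 31
W- = 9.5 + 3.5 + 3.5 + 6 + 1.5 = 24
(Check: W+ + W- = 55 should equal n(n+1)/2 = 55.)
Step 4: Test statistic W = min(W+, W-) = 24.
Step 5: Ties in |d|, so use the tie-corrected normal approximation.
        E[W] = n(n+1)/4 = 10*11/4 = 27.5.
        Tie groups: |d|=1 (t=2), |d|=2 (t=2), |d|=5 (t=3), |d|=8 (t=2); sum(t^3 - t) = 42.
        Var[W] = n(n+1)(2n+1)/24 - sum(t^3-t)/48 = 2310/24 - 42/48 = 95.375.
        z = (W - E[W]) / sqrt(Var[W]) = (24 - 27.5) / 9.7660 = -0.3584.
        Two-sided p = 2*Phi(z) = 0.720055.
Step 6: alpha = 0.05. fail to reject H0.

W+ = 31, W- = 24, W = min = 24, p = 0.720055, fail to reject H0.


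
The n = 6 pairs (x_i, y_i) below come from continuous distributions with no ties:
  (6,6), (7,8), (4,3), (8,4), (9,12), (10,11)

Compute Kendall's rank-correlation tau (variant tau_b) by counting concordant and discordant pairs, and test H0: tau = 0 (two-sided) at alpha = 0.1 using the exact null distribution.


Step 1: Enumerate the 15 unordered pairs (i,j) with i<j and classify each by sign(x_j-x_i) * sign(y_j-y_i).
  (1,2):dx=+1,dy=+2->C; (1,3):dx=-2,dy=-3->C; (1,4):dx=+2,dy=-2->D; (1,5):dx=+3,dy=+6->C
  (1,6):dx=+4,dy=+5->C; (2,3):dx=-3,dy=-5->C; (2,4):dx=+1,dy=-4->D; (2,5):dx=+2,dy=+4->C
  (2,6):dx=+3,dy=+3->C; (3,4):dx=+4,dy=+1->C; (3,5):dx=+5,dy=+9->C; (3,6):dx=+6,dy=+8->C
  (4,5):dx=+1,dy=+8->C; (4,6):dx=+2,dy=+7->C; (5,6):dx=+1,dy=-1->D
Step 2: C = 12, D = 3, total pairs = 15.
Step 3: tau = (C - D)/(n(n-1)/2) = (12 - 3)/15 = 0.600000.
Step 4: Exact two-sided p-value (enumerate n! = 720 permutations of y under H0): p = 0.136111.
Step 5: alpha = 0.1. fail to reject H0.

tau_b = 0.6000 (C=12, D=3), p = 0.136111, fail to reject H0.


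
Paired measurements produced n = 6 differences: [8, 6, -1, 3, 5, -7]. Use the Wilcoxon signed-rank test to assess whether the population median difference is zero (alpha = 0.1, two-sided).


Step 1: Drop any zero differences (none here) and take |d_i|.
|d| = [8, 6, 1, 3, 5, 7]
Step 2: Midrank |d_i| (ties get averaged ranks).
ranks: |8|->6, |6|->4, |1|->1, |3|->2, |5|->3, |7|->5
Step 3: Attach original signs; sum ranks with positive sign and with negative sign.
W+ = 6 + 4 + 2 + 3 = 15
W- = 1 + 5 = 6
(Check: W+ + W- = 21 should equal n(n+1)/2 = 21.)
Step 4: Test statistic W = min(W+, W-) = 6.
Step 5: No ties, so the exact null distribution over the 2^6 = 64 sign assignments gives the two-sided p-value = 0.437500.
Step 6: alpha = 0.1. fail to reject H0.

W+ = 15, W- = 6, W = min = 6, p = 0.437500, fail to reject H0.


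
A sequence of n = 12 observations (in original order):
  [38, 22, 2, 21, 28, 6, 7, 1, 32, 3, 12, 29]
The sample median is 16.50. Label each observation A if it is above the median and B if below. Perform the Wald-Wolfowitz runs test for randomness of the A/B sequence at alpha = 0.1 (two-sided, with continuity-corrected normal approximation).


Step 1: Compute median = 16.50; label A = above, B = below.
Labels in order: AABAABBBABBA  (n_A = 6, n_B = 6)
Step 2: Count runs R = 7.
Step 3: Under H0 (random ordering), E[R] = 2*n_A*n_B/(n_A+n_B) + 1 = 2*6*6/12 + 1 = 7.0000.
        Var[R] = 2*n_A*n_B*(2*n_A*n_B - n_A - n_B) / ((n_A+n_B)^2 * (n_A+n_B-1)) = 4320/1584 = 2.7273.
        SD[R] = 1.6514.
Step 4: R = E[R], so z = 0 with no continuity correction.
Step 5: Two-sided p-value via normal approximation = 2*(1 - Phi(|z|)) = 1.000000.
Step 6: alpha = 0.1. fail to reject H0.

R = 7, z = 0.0000, p = 1.000000, fail to reject H0.


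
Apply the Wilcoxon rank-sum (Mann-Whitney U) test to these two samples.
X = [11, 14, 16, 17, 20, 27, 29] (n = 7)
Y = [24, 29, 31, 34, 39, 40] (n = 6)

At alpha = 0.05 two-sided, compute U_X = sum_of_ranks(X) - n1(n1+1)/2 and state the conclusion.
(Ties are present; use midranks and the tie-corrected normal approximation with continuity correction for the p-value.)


Step 1: Combine and sort all 13 observations; assign midranks.
sorted (value, group): (11,X), (14,X), (16,X), (17,X), (20,X), (24,Y), (27,X), (29,X), (29,Y), (31,Y), (34,Y), (39,Y), (40,Y)
ranks: 11->1, 14->2, 16->3, 17->4, 20->5, 24->6, 27->7, 29->8.5, 29->8.5, 31->10, 34->11, 39->12, 40->13
Step 2: Rank sum for X: R1 = 1 + 2 + 3 + 4 + 5 + 7 + 8.5 = 30.5.
Step 3: U_X = R1 - n1(n1+1)/2 = 30.5 - 7*8/2 = 30.5 - 28 = 2.5.
       U_Y = n1*n2 - U_X = 42 - 2.5 = 39.5.
Step 4: Ties are present, so use the tie-corrected normal approximation (with continuity correction) for the p-value.
Step 5: p-value = 0.010025; compare to alpha = 0.05. reject H0.

U_X = 2.5, p = 0.010025, reject H0 at alpha = 0.05.


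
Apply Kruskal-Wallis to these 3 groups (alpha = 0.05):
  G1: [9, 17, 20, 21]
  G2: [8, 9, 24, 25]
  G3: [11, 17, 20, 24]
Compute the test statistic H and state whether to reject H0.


Step 1: Combine all N = 12 observations and assign midranks.
sorted (value, group, rank): (8,G2,1), (9,G1,2.5), (9,G2,2.5), (11,G3,4), (17,G1,5.5), (17,G3,5.5), (20,G1,7.5), (20,G3,7.5), (21,G1,9), (24,G2,10.5), (24,G3,10.5), (25,G2,12)
Step 2: Sum ranks within each group.
R_1 = 24.5 (n_1 = 4)
R_2 = 26 (n_2 = 4)
R_3 = 27.5 (n_3 = 4)
Step 3: H = 12/(N(N+1)) * sum(R_i^2/n_i) - 3(N+1)
     = 12/(12*13) * (24.5^2/4 + 26^2/4 + 27.5^2/4) - 3*13
     = 0.076923 * 508.125 - 39
     = 0.086538.
Step 4: Ties present; correction factor C = 1 - 24/(12^3 - 12) = 0.986014. Corrected H = 0.086538 / 0.986014 = 0.087766.
Step 5: Under H0, H ~ chi^2(2); p-value = 0.957066.
Step 6: alpha = 0.05. fail to reject H0.

H = 0.0878, df = 2, p = 0.957066, fail to reject H0.


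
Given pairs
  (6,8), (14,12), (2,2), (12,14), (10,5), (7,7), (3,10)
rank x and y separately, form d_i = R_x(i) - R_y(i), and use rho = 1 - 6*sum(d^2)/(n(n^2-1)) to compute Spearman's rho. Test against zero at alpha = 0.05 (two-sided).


Step 1: Rank x and y separately (midranks; no ties here).
rank(x): 6->3, 14->7, 2->1, 12->6, 10->5, 7->4, 3->2
rank(y): 8->4, 12->6, 2->1, 14->7, 5->2, 7->3, 10->5
Step 2: d_i = R_x(i) - R_y(i); compute d_i^2.
  (3-4)^2=1, (7-6)^2=1, (1-1)^2=0, (6-7)^2=1, (5-2)^2=9, (4-3)^2=1, (2-5)^2=9
sum(d^2) = 22.
Step 3: rho = 1 - 6*22 / (7*(7^2 - 1)) = 1 - 132/336 = 0.607143.
Step 4: Under H0, t = rho * sqrt((n-2)/(1-rho^2)) = 1.7086 ~ t(5).
Step 5: Two-sided p-value from the t-distribution with 5 df = 0.148231.
Step 6: alpha = 0.05. fail to reject H0.

rho = 0.6071, p = 0.148231, fail to reject H0 at alpha = 0.05.


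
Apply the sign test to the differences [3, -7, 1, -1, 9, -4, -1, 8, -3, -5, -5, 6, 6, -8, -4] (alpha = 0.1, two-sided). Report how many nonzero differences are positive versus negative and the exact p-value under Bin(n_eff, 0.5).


Step 1: Discard zero differences. Original n = 15; n_eff = number of nonzero differences = 15.
Nonzero differences (with sign): +3, -7, +1, -1, +9, -4, -1, +8, -3, -5, -5, +6, +6, -8, -4
Step 2: Count signs: positive = 6, negative = 9.
Step 3: Under H0: P(positive) = 0.5, so the number of positives S ~ Bin(15, 0.5).
Step 4: Two-sided exact p-value = sum of Bin(15,0.5) probabilities at or below the observed probability = 0.607239.
Step 5: alpha = 0.1. fail to reject H0.

n_eff = 15, pos = 6, neg = 9, p = 0.607239, fail to reject H0.


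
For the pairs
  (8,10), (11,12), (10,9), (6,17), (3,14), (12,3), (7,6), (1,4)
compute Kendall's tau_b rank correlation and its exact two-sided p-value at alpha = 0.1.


Step 1: Enumerate the 28 unordered pairs (i,j) with i<j and classify each by sign(x_j-x_i) * sign(y_j-y_i).
  (1,2):dx=+3,dy=+2->C; (1,3):dx=+2,dy=-1->D; (1,4):dx=-2,dy=+7->D; (1,5):dx=-5,dy=+4->D
  (1,6):dx=+4,dy=-7->D; (1,7):dx=-1,dy=-4->C; (1,8):dx=-7,dy=-6->C; (2,3):dx=-1,dy=-3->C
  (2,4):dx=-5,dy=+5->D; (2,5):dx=-8,dy=+2->D; (2,6):dx=+1,dy=-9->D; (2,7):dx=-4,dy=-6->C
  (2,8):dx=-10,dy=-8->C; (3,4):dx=-4,dy=+8->D; (3,5):dx=-7,dy=+5->D; (3,6):dx=+2,dy=-6->D
  (3,7):dx=-3,dy=-3->C; (3,8):dx=-9,dy=-5->C; (4,5):dx=-3,dy=-3->C; (4,6):dx=+6,dy=-14->D
  (4,7):dx=+1,dy=-11->D; (4,8):dx=-5,dy=-13->C; (5,6):dx=+9,dy=-11->D; (5,7):dx=+4,dy=-8->D
  (5,8):dx=-2,dy=-10->C; (6,7):dx=-5,dy=+3->D; (6,8):dx=-11,dy=+1->D; (7,8):dx=-6,dy=-2->C
Step 2: C = 12, D = 16, total pairs = 28.
Step 3: tau = (C - D)/(n(n-1)/2) = (12 - 16)/28 = -0.142857.
Step 4: Exact two-sided p-value (enumerate n! = 40320 permutations of y under H0): p = 0.719544.
Step 5: alpha = 0.1. fail to reject H0.

tau_b = -0.1429 (C=12, D=16), p = 0.719544, fail to reject H0.


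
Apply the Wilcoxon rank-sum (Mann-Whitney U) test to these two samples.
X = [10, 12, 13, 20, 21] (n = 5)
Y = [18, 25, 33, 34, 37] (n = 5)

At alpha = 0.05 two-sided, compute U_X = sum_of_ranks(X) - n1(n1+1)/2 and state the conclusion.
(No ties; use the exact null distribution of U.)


Step 1: Combine and sort all 10 observations; assign midranks.
sorted (value, group): (10,X), (12,X), (13,X), (18,Y), (20,X), (21,X), (25,Y), (33,Y), (34,Y), (37,Y)
ranks: 10->1, 12->2, 13->3, 18->4, 20->5, 21->6, 25->7, 33->8, 34->9, 37->10
Step 2: Rank sum for X: R1 = 1 + 2 + 3 + 5 + 6 = 17.
Step 3: U_X = R1 - n1(n1+1)/2 = 17 - 5*6/2 = 17 - 15 = 2.
       U_Y = n1*n2 - U_X = 25 - 2 = 23.
Step 4: No ties, so the exact null distribution of U (based on enumerating the C(10,5) = 252 equally likely rank assignments) gives the two-sided p-value.
Step 5: p-value = 0.031746; compare to alpha = 0.05. reject H0.

U_X = 2, p = 0.031746, reject H0 at alpha = 0.05.


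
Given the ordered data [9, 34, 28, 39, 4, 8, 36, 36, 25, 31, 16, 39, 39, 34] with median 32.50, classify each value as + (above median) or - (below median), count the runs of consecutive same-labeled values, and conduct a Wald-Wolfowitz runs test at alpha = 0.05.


Step 1: Compute median = 32.50; label A = above, B = below.
Labels in order: BABABBAABBBAAA  (n_A = 7, n_B = 7)
Step 2: Count runs R = 8.
Step 3: Under H0 (random ordering), E[R] = 2*n_A*n_B/(n_A+n_B) + 1 = 2*7*7/14 + 1 = 8.0000.
        Var[R] = 2*n_A*n_B*(2*n_A*n_B - n_A - n_B) / ((n_A+n_B)^2 * (n_A+n_B-1)) = 8232/2548 = 3.2308.
        SD[R] = 1.7974.
Step 4: R = E[R], so z = 0 with no continuity correction.
Step 5: Two-sided p-value via normal approximation = 2*(1 - Phi(|z|)) = 1.000000.
Step 6: alpha = 0.05. fail to reject H0.

R = 8, z = 0.0000, p = 1.000000, fail to reject H0.


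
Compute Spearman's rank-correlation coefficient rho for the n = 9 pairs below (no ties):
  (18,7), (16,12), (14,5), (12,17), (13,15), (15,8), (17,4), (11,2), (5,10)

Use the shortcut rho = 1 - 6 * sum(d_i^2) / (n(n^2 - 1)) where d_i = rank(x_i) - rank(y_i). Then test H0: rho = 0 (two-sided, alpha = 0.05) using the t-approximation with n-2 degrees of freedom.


Step 1: Rank x and y separately (midranks; no ties here).
rank(x): 18->9, 16->7, 14->5, 12->3, 13->4, 15->6, 17->8, 11->2, 5->1
rank(y): 7->4, 12->7, 5->3, 17->9, 15->8, 8->5, 4->2, 2->1, 10->6
Step 2: d_i = R_x(i) - R_y(i); compute d_i^2.
  (9-4)^2=25, (7-7)^2=0, (5-3)^2=4, (3-9)^2=36, (4-8)^2=16, (6-5)^2=1, (8-2)^2=36, (2-1)^2=1, (1-6)^2=25
sum(d^2) = 144.
Step 3: rho = 1 - 6*144 / (9*(9^2 - 1)) = 1 - 864/720 = -0.200000.
Step 4: Under H0, t = rho * sqrt((n-2)/(1-rho^2)) = -0.5401 ~ t(7).
Step 5: Two-sided p-value from the t-distribution with 7 df = 0.605901.
Step 6: alpha = 0.05. fail to reject H0.

rho = -0.2000, p = 0.605901, fail to reject H0 at alpha = 0.05.


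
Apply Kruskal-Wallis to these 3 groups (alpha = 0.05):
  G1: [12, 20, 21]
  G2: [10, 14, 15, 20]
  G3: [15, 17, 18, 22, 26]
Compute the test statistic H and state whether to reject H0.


Step 1: Combine all N = 12 observations and assign midranks.
sorted (value, group, rank): (10,G2,1), (12,G1,2), (14,G2,3), (15,G2,4.5), (15,G3,4.5), (17,G3,6), (18,G3,7), (20,G1,8.5), (20,G2,8.5), (21,G1,10), (22,G3,11), (26,G3,12)
Step 2: Sum ranks within each group.
R_1 = 20.5 (n_1 = 3)
R_2 = 17 (n_2 = 4)
R_3 = 40.5 (n_3 = 5)
Step 3: H = 12/(N(N+1)) * sum(R_i^2/n_i) - 3(N+1)
     = 12/(12*13) * (20.5^2/3 + 17^2/4 + 40.5^2/5) - 3*13
     = 0.076923 * 540.383 - 39
     = 2.567949.
Step 4: Ties present; correction factor C = 1 - 12/(12^3 - 12) = 0.993007. Corrected H = 2.567949 / 0.993007 = 2.586033.
Step 5: Under H0, H ~ chi^2(2); p-value = 0.274442.
Step 6: alpha = 0.05. fail to reject H0.

H = 2.5860, df = 2, p = 0.274442, fail to reject H0.


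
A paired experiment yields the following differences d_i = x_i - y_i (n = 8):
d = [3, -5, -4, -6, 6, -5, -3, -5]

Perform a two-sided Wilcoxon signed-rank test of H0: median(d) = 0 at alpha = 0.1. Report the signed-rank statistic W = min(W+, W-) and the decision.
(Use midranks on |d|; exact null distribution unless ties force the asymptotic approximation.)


Step 1: Drop any zero differences (none here) and take |d_i|.
|d| = [3, 5, 4, 6, 6, 5, 3, 5]
Step 2: Midrank |d_i| (ties get averaged ranks).
ranks: |3|->1.5, |5|->5, |4|->3, |6|->7.5, |6|->7.5, |5|->5, |3|->1.5, |5|->5
Step 3: Attach original signs; sum ranks with positive sign and with negative sign.
W+ = 1.5 + 7.5 = 9
W- = 5 + 3 + 7.5 + 5 + 1.5 + 5 = 27
(Check: W+ + W- = 36 should equal n(n+1)/2 = 36.)
Step 4: Test statistic W = min(W+, W-) = 9.
Step 5: Ties in |d|, so use the tie-corrected normal approximation.
        E[W] = n(n+1)/4 = 8*9/4 = 18.
        Tie groups: |d|=3 (t=2), |d|=5 (t=3), |d|=6 (t=2); sum(t^3 - t) = 36.
        Var[W] = n(n+1)(2n+1)/24 - sum(t^3-t)/48 = 1224/24 - 36/48 = 50.25.
        z = (W - E[W]) / sqrt(Var[W]) = (9 - 18) / 7.0887 = -1.2696.
        Two-sided p = 2*Phi(z) = 0.204219.
Step 6: alpha = 0.1. fail to reject H0.

W+ = 9, W- = 27, W = min = 9, p = 0.204219, fail to reject H0.


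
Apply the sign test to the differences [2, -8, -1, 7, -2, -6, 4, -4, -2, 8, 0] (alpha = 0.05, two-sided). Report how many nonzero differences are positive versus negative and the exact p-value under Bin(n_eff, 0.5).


Step 1: Discard zero differences. Original n = 11; n_eff = number of nonzero differences = 10.
Nonzero differences (with sign): +2, -8, -1, +7, -2, -6, +4, -4, -2, +8
Step 2: Count signs: positive = 4, negative = 6.
Step 3: Under H0: P(positive) = 0.5, so the number of positives S ~ Bin(10, 0.5).
Step 4: Two-sided exact p-value = sum of Bin(10,0.5) probabilities at or below the observed probability = 0.753906.
Step 5: alpha = 0.05. fail to reject H0.

n_eff = 10, pos = 4, neg = 6, p = 0.753906, fail to reject H0.


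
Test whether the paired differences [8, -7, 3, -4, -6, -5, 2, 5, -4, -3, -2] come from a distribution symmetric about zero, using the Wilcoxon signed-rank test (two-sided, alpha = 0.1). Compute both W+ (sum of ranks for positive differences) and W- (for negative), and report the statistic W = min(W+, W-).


Step 1: Drop any zero differences (none here) and take |d_i|.
|d| = [8, 7, 3, 4, 6, 5, 2, 5, 4, 3, 2]
Step 2: Midrank |d_i| (ties get averaged ranks).
ranks: |8|->11, |7|->10, |3|->3.5, |4|->5.5, |6|->9, |5|->7.5, |2|->1.5, |5|->7.5, |4|->5.5, |3|->3.5, |2|->1.5
Step 3: Attach original signs; sum ranks with positive sign and with negative sign.
W+ = 11 + 3.5 + 1.5 + 7.5 = 23.5
W- = 10 + 5.5 + 9 + 7.5 + 5.5 + 3.5 + 1.5 = 42.5
(Check: W+ + W- = 66 should equal n(n+1)/2 = 66.)
Step 4: Test statistic W = min(W+, W-) = 23.5.
Step 5: Ties in |d|, so use the tie-corrected normal approximation.
        E[W] = n(n+1)/4 = 11*12/4 = 33.
        Tie groups: |d|=2 (t=2), |d|=3 (t=2), |d|=4 (t=2), |d|=5 (t=2); sum(t^3 - t) = 24.
        Var[W] = n(n+1)(2n+1)/24 - sum(t^3-t)/48 = 3036/24 - 24/48 = 126.
        z = (W - E[W]) / sqrt(Var[W]) = (23.5 - 33) / 11.2250 = -0.8463.
        Two-sided p = 2*Phi(z) = 0.397370.
Step 6: alpha = 0.1. fail to reject H0.

W+ = 23.5, W- = 42.5, W = min = 23.5, p = 0.397370, fail to reject H0.


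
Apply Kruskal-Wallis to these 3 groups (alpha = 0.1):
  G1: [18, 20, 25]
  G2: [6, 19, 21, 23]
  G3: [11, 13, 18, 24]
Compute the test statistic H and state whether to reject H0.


Step 1: Combine all N = 11 observations and assign midranks.
sorted (value, group, rank): (6,G2,1), (11,G3,2), (13,G3,3), (18,G1,4.5), (18,G3,4.5), (19,G2,6), (20,G1,7), (21,G2,8), (23,G2,9), (24,G3,10), (25,G1,11)
Step 2: Sum ranks within each group.
R_1 = 22.5 (n_1 = 3)
R_2 = 24 (n_2 = 4)
R_3 = 19.5 (n_3 = 4)
Step 3: H = 12/(N(N+1)) * sum(R_i^2/n_i) - 3(N+1)
     = 12/(11*12) * (22.5^2/3 + 24^2/4 + 19.5^2/4) - 3*12
     = 0.090909 * 407.812 - 36
     = 1.073864.
Step 4: Ties present; correction factor C = 1 - 6/(11^3 - 11) = 0.995455. Corrected H = 1.073864 / 0.995455 = 1.078767.
Step 5: Under H0, H ~ chi^2(2); p-value = 0.583108.
Step 6: alpha = 0.1. fail to reject H0.

H = 1.0788, df = 2, p = 0.583108, fail to reject H0.


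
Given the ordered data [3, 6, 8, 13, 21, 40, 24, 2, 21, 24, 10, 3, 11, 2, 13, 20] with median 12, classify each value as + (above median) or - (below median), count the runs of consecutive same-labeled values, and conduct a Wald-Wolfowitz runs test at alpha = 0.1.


Step 1: Compute median = 12; label A = above, B = below.
Labels in order: BBBAAAABAABBBBAA  (n_A = 8, n_B = 8)
Step 2: Count runs R = 6.
Step 3: Under H0 (random ordering), E[R] = 2*n_A*n_B/(n_A+n_B) + 1 = 2*8*8/16 + 1 = 9.0000.
        Var[R] = 2*n_A*n_B*(2*n_A*n_B - n_A - n_B) / ((n_A+n_B)^2 * (n_A+n_B-1)) = 14336/3840 = 3.7333.
        SD[R] = 1.9322.
Step 4: Continuity-corrected z = (R + 0.5 - E[R]) / SD[R] = (6 + 0.5 - 9.0000) / 1.9322 = -1.2939.
Step 5: Two-sided p-value via normal approximation = 2*(1 - Phi(|z|)) = 0.195709.
Step 6: alpha = 0.1. fail to reject H0.

R = 6, z = -1.2939, p = 0.195709, fail to reject H0.


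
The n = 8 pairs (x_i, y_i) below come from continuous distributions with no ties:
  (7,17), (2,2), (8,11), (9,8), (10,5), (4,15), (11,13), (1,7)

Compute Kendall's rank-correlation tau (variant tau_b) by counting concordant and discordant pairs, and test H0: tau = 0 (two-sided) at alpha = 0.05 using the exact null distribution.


Step 1: Enumerate the 28 unordered pairs (i,j) with i<j and classify each by sign(x_j-x_i) * sign(y_j-y_i).
  (1,2):dx=-5,dy=-15->C; (1,3):dx=+1,dy=-6->D; (1,4):dx=+2,dy=-9->D; (1,5):dx=+3,dy=-12->D
  (1,6):dx=-3,dy=-2->C; (1,7):dx=+4,dy=-4->D; (1,8):dx=-6,dy=-10->C; (2,3):dx=+6,dy=+9->C
  (2,4):dx=+7,dy=+6->C; (2,5):dx=+8,dy=+3->C; (2,6):dx=+2,dy=+13->C; (2,7):dx=+9,dy=+11->C
  (2,8):dx=-1,dy=+5->D; (3,4):dx=+1,dy=-3->D; (3,5):dx=+2,dy=-6->D; (3,6):dx=-4,dy=+4->D
  (3,7):dx=+3,dy=+2->C; (3,8):dx=-7,dy=-4->C; (4,5):dx=+1,dy=-3->D; (4,6):dx=-5,dy=+7->D
  (4,7):dx=+2,dy=+5->C; (4,8):dx=-8,dy=-1->C; (5,6):dx=-6,dy=+10->D; (5,7):dx=+1,dy=+8->C
  (5,8):dx=-9,dy=+2->D; (6,7):dx=+7,dy=-2->D; (6,8):dx=-3,dy=-8->C; (7,8):dx=-10,dy=-6->C
Step 2: C = 15, D = 13, total pairs = 28.
Step 3: tau = (C - D)/(n(n-1)/2) = (15 - 13)/28 = 0.071429.
Step 4: Exact two-sided p-value (enumerate n! = 40320 permutations of y under H0): p = 0.904861.
Step 5: alpha = 0.05. fail to reject H0.

tau_b = 0.0714 (C=15, D=13), p = 0.904861, fail to reject H0.


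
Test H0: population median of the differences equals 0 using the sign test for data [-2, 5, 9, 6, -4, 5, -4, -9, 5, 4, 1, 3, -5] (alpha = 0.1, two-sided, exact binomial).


Step 1: Discard zero differences. Original n = 13; n_eff = number of nonzero differences = 13.
Nonzero differences (with sign): -2, +5, +9, +6, -4, +5, -4, -9, +5, +4, +1, +3, -5
Step 2: Count signs: positive = 8, negative = 5.
Step 3: Under H0: P(positive) = 0.5, so the number of positives S ~ Bin(13, 0.5).
Step 4: Two-sided exact p-value = sum of Bin(13,0.5) probabilities at or below the observed probability = 0.581055.
Step 5: alpha = 0.1. fail to reject H0.

n_eff = 13, pos = 8, neg = 5, p = 0.581055, fail to reject H0.


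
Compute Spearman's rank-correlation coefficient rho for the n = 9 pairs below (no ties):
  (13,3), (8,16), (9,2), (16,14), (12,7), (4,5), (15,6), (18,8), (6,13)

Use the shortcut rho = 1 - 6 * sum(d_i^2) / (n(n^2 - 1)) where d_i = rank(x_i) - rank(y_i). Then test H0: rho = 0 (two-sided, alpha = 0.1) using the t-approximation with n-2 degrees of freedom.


Step 1: Rank x and y separately (midranks; no ties here).
rank(x): 13->6, 8->3, 9->4, 16->8, 12->5, 4->1, 15->7, 18->9, 6->2
rank(y): 3->2, 16->9, 2->1, 14->8, 7->5, 5->3, 6->4, 8->6, 13->7
Step 2: d_i = R_x(i) - R_y(i); compute d_i^2.
  (6-2)^2=16, (3-9)^2=36, (4-1)^2=9, (8-8)^2=0, (5-5)^2=0, (1-3)^2=4, (7-4)^2=9, (9-6)^2=9, (2-7)^2=25
sum(d^2) = 108.
Step 3: rho = 1 - 6*108 / (9*(9^2 - 1)) = 1 - 648/720 = 0.100000.
Step 4: Under H0, t = rho * sqrt((n-2)/(1-rho^2)) = 0.2659 ~ t(7).
Step 5: Two-sided p-value from the t-distribution with 7 df = 0.797972.
Step 6: alpha = 0.1. fail to reject H0.

rho = 0.1000, p = 0.797972, fail to reject H0 at alpha = 0.1.


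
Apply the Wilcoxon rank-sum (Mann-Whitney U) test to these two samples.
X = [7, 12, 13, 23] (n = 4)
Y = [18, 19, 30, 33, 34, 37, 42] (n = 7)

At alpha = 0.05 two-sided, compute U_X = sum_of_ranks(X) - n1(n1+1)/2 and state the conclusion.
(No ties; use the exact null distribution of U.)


Step 1: Combine and sort all 11 observations; assign midranks.
sorted (value, group): (7,X), (12,X), (13,X), (18,Y), (19,Y), (23,X), (30,Y), (33,Y), (34,Y), (37,Y), (42,Y)
ranks: 7->1, 12->2, 13->3, 18->4, 19->5, 23->6, 30->7, 33->8, 34->9, 37->10, 42->11
Step 2: Rank sum for X: R1 = 1 + 2 + 3 + 6 = 12.
Step 3: U_X = R1 - n1(n1+1)/2 = 12 - 4*5/2 = 12 - 10 = 2.
       U_Y = n1*n2 - U_X = 28 - 2 = 26.
Step 4: No ties, so the exact null distribution of U (based on enumerating the C(11,4) = 330 equally likely rank assignments) gives the two-sided p-value.
Step 5: p-value = 0.024242; compare to alpha = 0.05. reject H0.

U_X = 2, p = 0.024242, reject H0 at alpha = 0.05.


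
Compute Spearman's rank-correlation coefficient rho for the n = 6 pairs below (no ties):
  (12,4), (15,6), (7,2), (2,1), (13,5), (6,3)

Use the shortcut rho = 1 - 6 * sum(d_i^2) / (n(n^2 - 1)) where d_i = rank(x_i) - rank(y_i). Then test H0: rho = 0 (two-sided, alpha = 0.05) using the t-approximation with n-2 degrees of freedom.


Step 1: Rank x and y separately (midranks; no ties here).
rank(x): 12->4, 15->6, 7->3, 2->1, 13->5, 6->2
rank(y): 4->4, 6->6, 2->2, 1->1, 5->5, 3->3
Step 2: d_i = R_x(i) - R_y(i); compute d_i^2.
  (4-4)^2=0, (6-6)^2=0, (3-2)^2=1, (1-1)^2=0, (5-5)^2=0, (2-3)^2=1
sum(d^2) = 2.
Step 3: rho = 1 - 6*2 / (6*(6^2 - 1)) = 1 - 12/210 = 0.942857.
Step 4: Under H0, t = rho * sqrt((n-2)/(1-rho^2)) = 5.6595 ~ t(4).
Step 5: Two-sided p-value from the t-distribution with 4 df = 0.004805.
Step 6: alpha = 0.05. reject H0.

rho = 0.9429, p = 0.004805, reject H0 at alpha = 0.05.
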